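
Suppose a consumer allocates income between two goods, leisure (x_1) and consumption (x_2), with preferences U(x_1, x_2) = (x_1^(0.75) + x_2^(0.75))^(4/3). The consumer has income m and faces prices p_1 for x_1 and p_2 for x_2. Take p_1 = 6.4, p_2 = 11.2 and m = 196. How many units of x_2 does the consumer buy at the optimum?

x_2* = 2.7518

MU_x_1 ∝ x_1^(-0.25), MU_x_2 ∝ x_2^(-0.25), so MRS = (x_2/x_1)^(0.25) = p_1/p_2.
Hence x_2/x_1 = (p_1/p_2)^(1/(0.25)), i.e. raised to the 4 power.
Substitute x_2 = (x_2/x_1)·x_1 into the budget: x_1* = m/(p_1 + p_2·(x_2/x_1)).
Numerically x_2/x_1 = 0.106622, so x_1* = 196/(6.4 + 11.2·0.106622) = 25.8093 and x_2* = 0.106622·25.8093 = 2.7518.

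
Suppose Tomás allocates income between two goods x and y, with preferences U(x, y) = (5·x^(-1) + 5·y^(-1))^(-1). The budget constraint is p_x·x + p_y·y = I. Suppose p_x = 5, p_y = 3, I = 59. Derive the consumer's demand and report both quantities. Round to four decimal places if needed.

x* = 6.6494, y* = 8.5843

With the ratio pinned down, the budget gives x* = I/(p_x + p_y·(y/x)) and y* = (y/x)·x*.
Numerically y/x = 1.290994, so x* = 59/(5 + 3·1.290994) = 6.6494 and y* = 1.290994·6.6494 = 8.5843.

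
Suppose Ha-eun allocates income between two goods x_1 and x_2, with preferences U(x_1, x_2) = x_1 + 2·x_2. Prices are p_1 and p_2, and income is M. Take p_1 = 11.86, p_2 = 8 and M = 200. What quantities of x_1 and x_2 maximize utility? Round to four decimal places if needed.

Perfect substitutes: compare marginal utility per dollar. 1/p_1 vs 2/p_2 → 0.0843 vs 0.25.
x_2 gives more utility per dollar, so spend all income on x_2: x_2* = M/p_2, x_1* = 0.
Numerically: x_1* = 0, x_2* = 25.

x_1* = 0, x_2* = 25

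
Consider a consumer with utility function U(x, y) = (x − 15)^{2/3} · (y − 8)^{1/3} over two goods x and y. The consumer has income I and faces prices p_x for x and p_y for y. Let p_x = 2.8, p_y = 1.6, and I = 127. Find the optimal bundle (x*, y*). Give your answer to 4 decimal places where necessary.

x* = 32.1905, y* = 23.0417

MRS = 2·(y−8)/(x−15). Tangency with p_x/p_y gives y−8 = (1/2)·(p_x/p_y)·(x−15).
After buying the subsistence bundle (15, 8), a share 2/3 of the remaining income goes to x: x* = 15 + 2/3·(I − 15p_x − 8p_y)/p_x.
Discretionary income = 127 − 15·2.8 − 8·1.6 = 72.2; x* = 15 + 2/3·72.2/2.8 = 32.1905; y* = 8 + 1/3·72.2/1.6 = 23.0417.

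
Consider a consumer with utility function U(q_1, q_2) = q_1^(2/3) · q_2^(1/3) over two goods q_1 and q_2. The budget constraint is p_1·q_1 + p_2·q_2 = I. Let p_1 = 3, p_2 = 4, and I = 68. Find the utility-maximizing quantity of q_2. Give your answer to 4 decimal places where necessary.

q_2* = 5.6667

MU_q_1/MU_q_2 = (2/3·q_2)/(1/3·q_1); tangency sets this equal to p_1/p_2.
So 2/3·p_2·q_2 = 1/3·p_1·q_1; combined with the budget, a share 2/3 of income goes to q_1.
Demand: q_1*(p_1,p_2,I) = 2/3·I/p_1 and q_2* = 1/3·I/p_2.
At p_1=3, p_2=4, I=68: q_2* = 1/3·68/4 = 5.6667.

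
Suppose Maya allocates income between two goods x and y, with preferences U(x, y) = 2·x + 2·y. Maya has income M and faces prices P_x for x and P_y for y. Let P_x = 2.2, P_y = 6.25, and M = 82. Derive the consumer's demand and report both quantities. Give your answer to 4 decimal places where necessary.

x* = 37.2727, y* = 0

Perfect substitutes: compare marginal utility per dollar. 2/P_x vs 2/P_y → 0.9091 vs 0.32.
x gives more utility per dollar, so spend all income on x: x* = M/P_x, y* = 0.
Numerically: x* = 37.2727, y* = 0.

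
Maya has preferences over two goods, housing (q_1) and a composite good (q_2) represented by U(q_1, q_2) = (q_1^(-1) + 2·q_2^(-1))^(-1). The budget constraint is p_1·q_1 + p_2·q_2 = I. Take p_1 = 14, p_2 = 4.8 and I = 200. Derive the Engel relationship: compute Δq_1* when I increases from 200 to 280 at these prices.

Δq_1* = 3.1258

MRS = MU_q_1/MU_q_2 = (1/2)·(q_2/q_1)^(2). Set equal to p_1/p_2.
Solve for the ratio: q_2/q_1 = [2·p_1/p_2]^(0.5).
With the ratio pinned down, the budget gives q_1* = I/(p_1 + p_2·(q_2/q_1)) and q_2* = (q_2/q_1)·q_1*.
Numerically q_2/q_1 = 2.415229, so q_1* = 200/(14 + 4.8·2.415229) = 7.8146.
At I' = 280: q_1* = 10.9404. Change: 10.9404 − 7.8146 = 3.1258.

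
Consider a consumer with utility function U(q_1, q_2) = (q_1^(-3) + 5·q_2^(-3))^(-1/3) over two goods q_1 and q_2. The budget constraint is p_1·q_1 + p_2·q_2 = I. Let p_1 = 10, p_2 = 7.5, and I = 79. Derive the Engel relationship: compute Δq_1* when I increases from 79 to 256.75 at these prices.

Δq_1* = 8.0607

MRS = MU_q_1/MU_q_2 = (1/5)·(q_2/q_1)^(4). Set equal to p_1/p_2.
Solve for the ratio: q_2/q_1 = [5·p_1/p_2]^(0.25).
Substitute q_2 = (q_2/q_1)·q_1 into the budget: q_1* = I/(p_1 + p_2·(q_2/q_1)).
Numerically q_2/q_1 = 1.606857, so q_1* = 79/(10 + 7.5·1.606857) = 3.5825.
At I' = 256.75: q_1* = 11.6432. Change: 11.6432 − 3.5825 = 8.0607.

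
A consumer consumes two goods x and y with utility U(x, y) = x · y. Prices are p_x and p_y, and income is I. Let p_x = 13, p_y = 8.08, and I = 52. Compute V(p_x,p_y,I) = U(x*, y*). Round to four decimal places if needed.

V = 6.4356

At p_x=13, p_y=8.08, I=52: x* = 0.5·52/13 = 2, y* = 3.2178.
Utility at the optimum: U(2, 3.2178) = 6.4356.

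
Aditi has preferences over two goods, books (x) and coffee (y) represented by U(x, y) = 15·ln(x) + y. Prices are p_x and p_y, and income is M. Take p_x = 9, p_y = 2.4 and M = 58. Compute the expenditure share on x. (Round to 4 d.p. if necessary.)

share on x = 0.6207

Set MRS = p_x/p_y: (15/x)/1 = p_x/p_y.
So x*(p_x,p_y) = 15·p_y/p_x, independent of income; and y* = (M − 15·p_y)/p_y.
At the given prices: x* = 15·2.4/9 = 4, and y* = 9.1667.
Expenditure on x: 9·4 = 36; share = 0.6207.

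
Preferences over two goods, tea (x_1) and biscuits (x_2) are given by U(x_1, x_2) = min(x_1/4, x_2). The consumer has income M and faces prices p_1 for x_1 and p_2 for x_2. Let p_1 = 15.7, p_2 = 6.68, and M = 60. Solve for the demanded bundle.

With perfect complements, no substitution: consume in ratio x_1:x_2 = 4:1.
Budget: p_1·x_1 + p_2·(1/4)·x_1 = M, so (4·p_1 + p_2)·x_1 = 4·M.
Demand: x_1*(p_1,p_2,M) = 4·M/(4·p_1 + p_2), x_2* = M/(4·p_1 + p_2).
Here 4·15.7 + 6.68 = 69.48, giving x_1* = 3.4542 and x_2* = 0.8636.

x_1* = 3.4542, x_2* = 0.8636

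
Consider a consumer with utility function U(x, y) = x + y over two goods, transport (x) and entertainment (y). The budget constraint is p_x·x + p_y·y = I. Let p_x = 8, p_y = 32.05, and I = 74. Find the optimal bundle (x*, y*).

x* = 9.25, y* = 0

Perfect substitutes: compare marginal utility per dollar. 1/p_x vs 1/p_y → 0.125 vs 0.0312.
x gives more utility per dollar, so spend all income on x: x* = I/p_x, y* = 0.
Numerically: x* = 9.25, y* = 0.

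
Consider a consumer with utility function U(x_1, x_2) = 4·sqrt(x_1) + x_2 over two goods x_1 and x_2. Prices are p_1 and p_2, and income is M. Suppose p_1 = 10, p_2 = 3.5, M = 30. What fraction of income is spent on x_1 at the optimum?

share on x_1 = 0.1633

Plugging in: x_1* = (2·3.5/10)² = 0.49, x_2* = 7.1714.
Expenditure on x_1: 10·0.49 = 4.9; share = 0.1633.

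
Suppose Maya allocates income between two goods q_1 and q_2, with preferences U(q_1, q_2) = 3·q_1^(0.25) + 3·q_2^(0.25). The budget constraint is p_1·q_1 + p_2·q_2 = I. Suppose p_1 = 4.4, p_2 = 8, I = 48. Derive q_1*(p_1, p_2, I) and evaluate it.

q_1* = 5.9962

MRS = MU_q_1/MU_q_2 = (q_2/q_1)^(0.75). Set equal to p_1/p_2.
Hence q_2/q_1 = (p_1/p_2)^(1/(0.75)), i.e. raised to the 4/3 power.
With the ratio pinned down, the budget gives q_1* = I/(p_1 + p_2·(q_2/q_1)) and q_2* = (q_2/q_1)·q_1*.
Numerically q_2/q_1 = 0.450627, so q_1* = 48/(4.4 + 8·0.450627) = 5.9962.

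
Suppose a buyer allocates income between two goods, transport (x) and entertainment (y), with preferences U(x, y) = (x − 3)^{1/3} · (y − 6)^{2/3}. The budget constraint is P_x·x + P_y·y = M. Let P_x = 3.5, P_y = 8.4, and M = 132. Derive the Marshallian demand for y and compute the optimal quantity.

y* = 11.6429

Discretionary income = 132 − 3·3.5 − 6·8.4 = 71.1; y* = 6 + 2/3·71.1/8.4 = 11.6429.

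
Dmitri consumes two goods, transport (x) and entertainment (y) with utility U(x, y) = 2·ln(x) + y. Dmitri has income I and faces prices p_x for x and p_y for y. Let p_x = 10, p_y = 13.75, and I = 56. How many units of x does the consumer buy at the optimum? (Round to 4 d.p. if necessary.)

x* = 2.75

So x*(p_x,p_y) = 2·p_y/p_x, independent of income; and y* = (I − 2·p_y)/p_y.
At the given prices: x* = 2·13.75/10 = 2.75.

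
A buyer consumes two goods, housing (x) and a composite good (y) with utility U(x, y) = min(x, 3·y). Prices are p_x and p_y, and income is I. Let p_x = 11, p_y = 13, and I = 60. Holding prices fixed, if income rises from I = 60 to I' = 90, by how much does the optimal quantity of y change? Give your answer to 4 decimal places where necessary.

With perfect complements, no substitution: consume in ratio x:y = 3:1.
Budget: p_x·x + p_y·(1/3)·x = I, so (3·p_x + p_y)·x = 3·I.
Demand: x*(p_x,p_y,I) = 3·I/(3·p_x + p_y), y* = I/(3·p_x + p_y).
Here 3·11 + 13 = 46, giving y* = 1.3043.
At I' = 90: y* = 1.9565. Change: 1.9565 − 1.3043 = 0.6522.

Δy* = 0.6522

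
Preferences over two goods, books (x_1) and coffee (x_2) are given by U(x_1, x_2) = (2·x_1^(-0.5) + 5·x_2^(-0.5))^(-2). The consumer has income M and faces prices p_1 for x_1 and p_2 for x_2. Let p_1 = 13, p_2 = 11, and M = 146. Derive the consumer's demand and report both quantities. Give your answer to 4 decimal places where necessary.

x_1* = 4.0955, x_2* = 8.4326

MU_x_1 ∝ 2·x_1^(-1.5), MU_x_2 ∝ 5·x_2^(-1.5), so MRS = (2/5)·(x_2/x_1)^(1.5) = p_1/p_2.
Hence x_2/x_1 = ((5/2)·p_1/p_2)^(1/(1.5)), i.e. raised to the 2/3 power.
With the ratio pinned down, the budget gives x_1* = M/(p_1 + p_2·(x_2/x_1)) and x_2* = (x_2/x_1)·x_1*.
Numerically x_2/x_1 = 2.059019, so x_1* = 146/(13 + 11·2.059019) = 4.0955 and x_2* = 2.059019·4.0955 = 8.4326.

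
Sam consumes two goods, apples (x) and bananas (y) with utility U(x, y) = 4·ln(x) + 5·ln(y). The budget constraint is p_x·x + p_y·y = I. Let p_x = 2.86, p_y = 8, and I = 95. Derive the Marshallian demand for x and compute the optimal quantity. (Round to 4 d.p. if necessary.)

x* = 14.763

Demand: x*(p_x,p_y,I) = 4/9·I/p_x and y* = 5/9·I/p_y.
At p_x=2.86, p_y=8, I=95: x* = 4/9·95/2.86 = 14.763.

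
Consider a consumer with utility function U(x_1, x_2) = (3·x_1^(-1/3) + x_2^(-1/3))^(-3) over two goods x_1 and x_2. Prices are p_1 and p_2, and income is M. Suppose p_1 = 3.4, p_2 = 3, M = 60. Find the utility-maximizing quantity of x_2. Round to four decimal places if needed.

x_2* = 5.9667

From the CES first-order condition, 3·(x_2/x_1)^(4/3) = p_1/p_2.
Solve for the ratio: x_2/x_1 = [(1/3)·p_1/p_2]^(0.75).
With the ratio pinned down, the budget gives x_1* = M/(p_1 + p_2·(x_2/x_1)) and x_2* = (x_2/x_1)·x_1*.
Numerically x_2/x_1 = 0.481867, so x_1* = 60/(3.4 + 3·0.481867) = 12.3824 and x_2* = 0.481867·12.3824 = 5.9667.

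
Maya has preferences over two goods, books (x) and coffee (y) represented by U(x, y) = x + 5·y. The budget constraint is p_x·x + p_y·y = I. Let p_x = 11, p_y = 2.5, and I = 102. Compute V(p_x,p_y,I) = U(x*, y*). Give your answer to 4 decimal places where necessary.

V = 204

Perfect substitutes: compare marginal utility per dollar. 1/p_x vs 5/p_y → 0.0909 vs 2.
y gives more utility per dollar, so spend all income on y: y* = I/p_y, x* = 0.
Numerically: x* = 0, y* = 40.8.
Utility at the optimum: U(0, 40.8) = 204.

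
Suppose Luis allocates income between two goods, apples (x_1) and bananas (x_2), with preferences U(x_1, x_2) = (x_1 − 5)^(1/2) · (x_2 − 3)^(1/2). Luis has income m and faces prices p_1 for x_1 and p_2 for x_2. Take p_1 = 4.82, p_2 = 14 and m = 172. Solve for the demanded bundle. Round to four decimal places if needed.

x_1* = 15.9855, x_2* = 6.7821

MRS = (x_2−3)/(x_1−5). Tangency with p_1/p_2 gives x_2−3 = (p_1/p_2)·(x_1−5).
After buying the subsistence bundle (5, 3), a share 0.5 of the remaining income goes to x_1: x_1* = 5 + 0.5·(m − 5p_1 − 3p_2)/p_1.
Discretionary income = 172 − 5·4.82 − 3·14 = 105.9; x_1* = 5 + 0.5·105.9/4.82 = 15.9855; x_2* = 3 + 0.5·105.9/14 = 6.7821.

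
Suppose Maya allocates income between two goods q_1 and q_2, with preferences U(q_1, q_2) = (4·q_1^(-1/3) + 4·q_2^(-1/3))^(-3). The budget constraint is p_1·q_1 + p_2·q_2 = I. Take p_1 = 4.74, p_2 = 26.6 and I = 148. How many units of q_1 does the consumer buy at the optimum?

MRS = MU_q_1/MU_q_2 = (q_2/q_1)^(4/3). Set equal to p_1/p_2.
Hence q_2/q_1 = (p_1/p_2)^(1/(4/3)), i.e. raised to the 0.75 power.
With the ratio pinned down, the budget gives q_1* = I/(p_1 + p_2·(q_2/q_1)) and q_2* = (q_2/q_1)·q_1*.
Numerically q_2/q_1 = 0.274266, so q_1* = 148/(4.74 + 26.6·0.274266) = 12.297.

q_1* = 12.297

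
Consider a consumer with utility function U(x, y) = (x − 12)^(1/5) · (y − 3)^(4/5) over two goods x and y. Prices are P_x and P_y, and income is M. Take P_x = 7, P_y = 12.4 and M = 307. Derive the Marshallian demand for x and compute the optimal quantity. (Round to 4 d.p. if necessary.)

x* = 17.3086

Let x' = x−12, y' = y−3. MRS = (1/4)·y'/x' = P_x/P_y.
Substituting into the budget: x* = 12 + 0.2·(M − 12·P_x − 3·P_y)/P_x, and y* = 3 + 0.8·(…)/P_y.
Discretionary income = 307 − 12·7 − 3·12.4 = 185.8; x* = 12 + 0.2·185.8/7 = 17.3086.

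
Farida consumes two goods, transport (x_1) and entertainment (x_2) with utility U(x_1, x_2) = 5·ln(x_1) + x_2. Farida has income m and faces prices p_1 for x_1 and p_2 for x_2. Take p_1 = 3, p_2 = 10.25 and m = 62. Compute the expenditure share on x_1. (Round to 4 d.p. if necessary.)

MU_x_1 = 5/x_1, MU_x_2 = 1. Tangency: 5/x_1 = p_1/p_2.
So x_1*(p_1,p_2) = 5·p_2/p_1, independent of income; and x_2* = (m − 5·p_2)/p_2.
At the given prices: x_1* = 5·10.25/3 = 17.0833, and x_2* = 1.0488.
Expenditure on x_1: 3·17.0833 = 51.25; share = 0.8266.

share on x_1 = 0.8266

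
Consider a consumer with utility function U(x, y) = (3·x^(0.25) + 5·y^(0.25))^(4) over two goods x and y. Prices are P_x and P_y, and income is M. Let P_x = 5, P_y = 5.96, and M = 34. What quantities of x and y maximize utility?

x* = 2.3746, y* = 3.7126

MU_x ∝ 3·x^(-0.75), MU_y ∝ 5·y^(-0.75), so MRS = (3/5)·(y/x)^(0.75) = P_x/P_y.
Solve for the ratio: y/x = [(5/3)·P_x/P_y]^(4/3).
Substitute y = (y/x)·x into the budget: x* = M/(P_x + P_y·(y/x)).
Numerically y/x = 1.563496, so x* = 34/(5 + 5.96·1.563496) = 2.3746 and y* = 1.563496·2.3746 = 3.7126.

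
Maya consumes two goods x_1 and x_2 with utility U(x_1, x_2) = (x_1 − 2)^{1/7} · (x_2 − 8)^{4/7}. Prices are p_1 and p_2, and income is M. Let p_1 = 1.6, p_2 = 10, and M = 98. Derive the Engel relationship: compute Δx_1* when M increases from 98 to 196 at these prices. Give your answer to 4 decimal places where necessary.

Δx_1* = 12.25

Substituting into the budget: x_1* = 2 + 0.2·(M − 2·p_1 − 8·p_2)/p_1, and x_2* = 8 + 0.8·(…)/p_2.
Discretionary income = 98 − 2·1.6 − 8·10 = 14.8; x_1* = 2 + 0.2·14.8/1.6 = 3.85.
At M' = 196: x_1* = 16.1. Change: 16.1 − 3.85 = 12.25.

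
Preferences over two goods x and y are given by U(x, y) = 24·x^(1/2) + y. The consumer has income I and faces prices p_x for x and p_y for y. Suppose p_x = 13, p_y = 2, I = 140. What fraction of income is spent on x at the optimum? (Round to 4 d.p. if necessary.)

Set MRS = p_x/p_y: 12·x^(−1/2) = p_x/p_y.
Thus x* = (12·p_y/p_x)² — independent of I — with the rest of income spent on y.
Plugging in: x* = (12·2/13)² = 3.4083, y* = 47.8462.
Expenditure on x: 13·3.4083 = 44.3077; share = 0.3165.

share on x = 0.3165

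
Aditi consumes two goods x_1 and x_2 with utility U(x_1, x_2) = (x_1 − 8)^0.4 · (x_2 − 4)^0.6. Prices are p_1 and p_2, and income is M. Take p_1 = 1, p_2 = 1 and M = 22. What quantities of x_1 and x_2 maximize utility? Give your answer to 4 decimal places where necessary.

This is Cobb-Douglas in (x_1−8, x_2−4): tangency gives 0.4·p_2·(x_2−4) = 0.6·p_1·(x_1−8).
Substituting into the budget: x_1* = 8 + 0.4·(M − 8·p_1 − 4·p_2)/p_1, and x_2* = 4 + 0.6·(…)/p_2.
Discretionary income = 22 − 8·1 − 4·1 = 10; x_1* = 8 + 0.4·10/1 = 12; x_2* = 4 + 0.6·10/1 = 10.

x_1* = 12, x_2* = 10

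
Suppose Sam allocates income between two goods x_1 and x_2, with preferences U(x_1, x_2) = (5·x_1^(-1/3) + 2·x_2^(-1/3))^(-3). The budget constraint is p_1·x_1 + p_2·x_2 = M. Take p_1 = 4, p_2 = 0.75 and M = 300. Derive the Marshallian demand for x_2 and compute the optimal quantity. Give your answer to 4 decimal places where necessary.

x_2* = 99.4685

MRS = MU_x_1/MU_x_2 = (5/2)·(x_2/x_1)^(4/3). Set equal to p_1/p_2.
Solve for the ratio: x_2/x_1 = [(2/5)·p_1/p_2]^(0.75).
Substitute x_2 = (x_2/x_1)·x_1 into the budget: x_1* = M/(p_1 + p_2·(x_2/x_1)).
Numerically x_2/x_1 = 1.7652, so x_1* = 300/(4 + 0.75·1.7652) = 56.3497 and x_2* = 1.7652·56.3497 = 99.4685.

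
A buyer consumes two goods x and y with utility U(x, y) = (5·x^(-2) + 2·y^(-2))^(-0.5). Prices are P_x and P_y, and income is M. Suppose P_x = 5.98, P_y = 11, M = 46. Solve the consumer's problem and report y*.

MRS = MU_x/MU_y = (5/2)·(y/x)^(3). Set equal to P_x/P_y.
Hence y/x = ((2/5)·P_x/P_y)^(1/(3)), i.e. raised to the 1/3 power.
Substitute y = (y/x)·x into the budget: x* = M/(P_x + P_y·(y/x)).
Numerically y/x = 0.601344, so x* = 46/(5.98 + 11·0.601344) = 3.6523 and y* = 0.601344·3.6523 = 2.1963.

y* = 2.1963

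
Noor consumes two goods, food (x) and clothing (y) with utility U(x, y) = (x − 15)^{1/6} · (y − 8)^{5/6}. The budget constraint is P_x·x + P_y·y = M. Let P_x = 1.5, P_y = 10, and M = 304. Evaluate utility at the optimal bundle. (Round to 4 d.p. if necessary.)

MRS = (1/5)·(y−8)/(x−15). Tangency with P_x/P_y gives y−8 = 5·(P_x/P_y)·(x−15).
Substituting into the budget: x* = 15 + 1/6·(M − 15·P_x − 8·P_y)/P_x, and y* = 8 + 5/6·(…)/P_y.
Discretionary income = 304 − 15·1.5 − 8·10 = 201.5; x* = 15 + 1/6·201.5/1.5 = 37.3889; y* = 8 + 5/6·201.5/10 = 24.7917.
Utility at the optimum: U(37.3889, 24.7917) = 17.6164.

V = 17.6164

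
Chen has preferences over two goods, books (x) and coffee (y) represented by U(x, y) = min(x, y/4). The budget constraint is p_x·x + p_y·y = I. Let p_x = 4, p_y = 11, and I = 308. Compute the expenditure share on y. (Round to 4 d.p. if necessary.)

Leontief preferences: the optimum is at the kink where x/1 = y/4, i.e. y = 4·x.
Budget: p_x·x + p_y·4·x = I, so (p_x + 4·p_y)·x = I.
Demand: x*(p_x,p_y,I) = I/(p_x + 4·p_y), y* = 4·I/(p_x + 4·p_y).
Here 4 + 4·11 = 48, giving x* = 6.4167 and y* = 25.6667.
Expenditure on y: 11·25.6667 = 282.3333; share = 0.9167.

share on y = 0.9167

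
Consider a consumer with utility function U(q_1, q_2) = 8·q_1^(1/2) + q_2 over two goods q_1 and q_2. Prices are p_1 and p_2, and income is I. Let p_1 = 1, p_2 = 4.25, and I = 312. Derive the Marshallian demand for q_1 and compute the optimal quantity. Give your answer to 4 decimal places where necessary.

Set MRS = p_1/p_2: 4·q_1^(−1/2) = p_1/p_2.
Thus q_1* = (4·p_2/p_1)² — independent of I — with the rest of income spent on q_2.
Plugging in: q_1* = (4·4.25/1)² = 289.

q_1* = 289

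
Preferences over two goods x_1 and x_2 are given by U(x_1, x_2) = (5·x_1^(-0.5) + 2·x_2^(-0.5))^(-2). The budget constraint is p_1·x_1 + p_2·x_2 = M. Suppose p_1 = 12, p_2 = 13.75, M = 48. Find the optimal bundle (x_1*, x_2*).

MU_x_1 ∝ 5·x_1^(-1.5), MU_x_2 ∝ 2·x_2^(-1.5), so MRS = (5/2)·(x_2/x_1)^(1.5) = p_1/p_2.
Solve for the ratio: x_2/x_1 = [(2/5)·p_1/p_2]^(2/3).
With the ratio pinned down, the budget gives x_1* = M/(p_1 + p_2·(x_2/x_1)) and x_2* = (x_2/x_1)·x_1*.
Numerically x_2/x_1 = 0.495784, so x_1* = 48/(12 + 13.75·0.495784) = 2.5509 and x_2* = 0.495784·2.5509 = 1.2647.

x_1* = 2.5509, x_2* = 1.2647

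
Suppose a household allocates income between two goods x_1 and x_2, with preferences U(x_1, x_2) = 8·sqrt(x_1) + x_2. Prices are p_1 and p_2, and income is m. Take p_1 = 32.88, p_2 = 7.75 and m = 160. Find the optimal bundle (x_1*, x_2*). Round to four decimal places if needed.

Plugging in: x_1* = (4·7.75/32.88)² = 0.8889, x_2* = 16.8739.

x_1* = 0.8889, x_2* = 16.8739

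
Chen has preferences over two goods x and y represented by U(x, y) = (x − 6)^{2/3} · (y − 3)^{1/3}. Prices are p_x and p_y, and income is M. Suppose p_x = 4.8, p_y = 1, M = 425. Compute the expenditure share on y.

Substituting into the budget: x* = 6 + 2/3·(M − 6·p_x − 3·p_y)/p_x, and y* = 3 + 1/3·(…)/p_y.
Discretionary income = 425 − 6·4.8 − 3·1 = 393.2; x* = 6 + 2/3·393.2/4.8 = 60.6111; y* = 3 + 1/3·393.2/1 = 134.0667.
Expenditure on y: 1·134.0667 = 134.0667; share = 0.3155.

share on y = 0.3155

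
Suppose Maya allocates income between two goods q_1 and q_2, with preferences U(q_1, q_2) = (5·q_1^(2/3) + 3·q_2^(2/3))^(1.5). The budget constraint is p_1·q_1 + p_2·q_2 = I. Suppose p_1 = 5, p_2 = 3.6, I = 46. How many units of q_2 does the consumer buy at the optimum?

q_2* = 3.7582

MRS = MU_q_1/MU_q_2 = (5/3)·(q_2/q_1)^(1/3). Set equal to p_1/p_2.
Hence q_2/q_1 = ((3/5)·p_1/p_2)^(1/(1/3)), i.e. raised to the 3 power.
Substitute q_2 = (q_2/q_1)·q_1 into the budget: q_1* = I/(p_1 + p_2·(q_2/q_1)).
Numerically q_2/q_1 = 0.578704, so q_1* = 46/(5 + 3.6·0.578704) = 6.4941 and q_2* = 0.578704·6.4941 = 3.7582.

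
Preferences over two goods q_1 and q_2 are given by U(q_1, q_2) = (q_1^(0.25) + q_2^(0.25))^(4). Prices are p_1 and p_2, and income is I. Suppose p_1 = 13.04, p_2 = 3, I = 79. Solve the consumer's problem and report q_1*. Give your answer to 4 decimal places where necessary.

q_1* = 2.3018

MRS = MU_q_1/MU_q_2 = (q_2/q_1)^(0.75). Set equal to p_1/p_2.
Hence q_2/q_1 = (p_1/p_2)^(1/(0.75)), i.e. raised to the 4/3 power.
With the ratio pinned down, the budget gives q_1* = I/(p_1 + p_2·(q_2/q_1)) and q_2* = (q_2/q_1)·q_1*.
Numerically q_2/q_1 = 7.093738, so q_1* = 79/(13.04 + 3·7.093738) = 2.3018.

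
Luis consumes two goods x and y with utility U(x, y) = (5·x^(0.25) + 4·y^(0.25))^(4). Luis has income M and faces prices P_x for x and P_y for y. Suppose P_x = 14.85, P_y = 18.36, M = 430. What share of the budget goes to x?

share on x = 0.591

With the ratio pinned down, the budget gives x* = M/(P_x + P_y·(y/x)) and y* = (y/x)·x*.
Numerically y/x = 0.559661, so x* = 430/(14.85 + 18.36·0.559661) = 17.1142 and y* = 0.559661·17.1142 = 9.5781.
Expenditure on x: 14.85·17.1142 = 254.1455; share = 0.591.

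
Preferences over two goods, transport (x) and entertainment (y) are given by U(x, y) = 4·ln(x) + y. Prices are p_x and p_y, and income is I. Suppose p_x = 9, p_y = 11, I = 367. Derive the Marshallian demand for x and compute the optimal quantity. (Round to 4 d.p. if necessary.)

Set MRS = p_x/p_y: (4/x)/1 = p_x/p_y.
So x*(p_x,p_y) = 4·p_y/p_x, independent of income; and y* = (I − 4·p_y)/p_y.
At the given prices: x* = 4·11/9 = 4.8889.

x* = 4.8889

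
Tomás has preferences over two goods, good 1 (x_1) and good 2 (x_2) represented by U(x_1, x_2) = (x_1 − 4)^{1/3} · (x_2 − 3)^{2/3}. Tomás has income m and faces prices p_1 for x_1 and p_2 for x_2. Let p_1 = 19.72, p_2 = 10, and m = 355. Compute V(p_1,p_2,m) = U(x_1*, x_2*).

V = 10.3851

Let x_1' = x_1−4, x_2' = x_2−3. MRS = (1/2)·x_2'/x_1' = p_1/p_2.
After buying the subsistence bundle (4, 3), a share 1/3 of the remaining income goes to x_1: x_1* = 4 + 1/3·(m − 4p_1 − 3p_2)/p_1.
Discretionary income = 355 − 4·19.72 − 3·10 = 246.12; x_1* = 4 + 1/3·246.12/19.72 = 8.1602; x_2* = 3 + 2/3·246.12/10 = 19.408.
Utility at the optimum: U(8.1602, 19.408) = 10.3851.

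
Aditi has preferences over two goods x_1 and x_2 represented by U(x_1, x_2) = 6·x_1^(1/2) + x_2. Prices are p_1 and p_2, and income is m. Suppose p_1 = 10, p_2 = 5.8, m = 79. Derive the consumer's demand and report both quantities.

x_1* = 3.0276, x_2* = 8.4007

Plugging in: x_1* = (3·5.8/10)² = 3.0276, x_2* = 8.4007.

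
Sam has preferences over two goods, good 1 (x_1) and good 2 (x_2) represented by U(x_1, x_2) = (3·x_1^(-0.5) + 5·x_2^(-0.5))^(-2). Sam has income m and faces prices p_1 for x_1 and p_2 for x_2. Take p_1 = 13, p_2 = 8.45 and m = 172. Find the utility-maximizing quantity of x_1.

x_1* = 5.966

MRS = MU_x_1/MU_x_2 = (3/5)·(x_2/x_1)^(1.5). Set equal to p_1/p_2.
Hence x_2/x_1 = ((5/3)·p_1/p_2)^(1/(1.5)), i.e. raised to the 2/3 power.
With the ratio pinned down, the budget gives x_1* = m/(p_1 + p_2·(x_2/x_1)) and x_2* = (x_2/x_1)·x_1*.
Numerically x_2/x_1 = 1.87337, so x_1* = 172/(13 + 8.45·1.87337) = 5.966.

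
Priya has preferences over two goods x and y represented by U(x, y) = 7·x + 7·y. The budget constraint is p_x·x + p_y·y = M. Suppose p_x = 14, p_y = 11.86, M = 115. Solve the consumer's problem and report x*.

Numerically: x* = 0, y* = 9.6965.

x* = 0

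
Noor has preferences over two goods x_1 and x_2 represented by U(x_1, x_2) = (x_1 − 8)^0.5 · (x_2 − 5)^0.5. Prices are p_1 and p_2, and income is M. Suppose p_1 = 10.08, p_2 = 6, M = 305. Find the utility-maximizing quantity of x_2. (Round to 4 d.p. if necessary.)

This is Cobb-Douglas in (x_1−8, x_2−5): tangency gives 0.5·p_2·(x_2−5) = 0.5·p_1·(x_1−8).
Substituting into the budget: x_1* = 8 + 0.5·(M − 8·p_1 − 5·p_2)/p_1, and x_2* = 5 + 0.5·(…)/p_2.
Discretionary income = 305 − 8·10.08 − 5·6 = 194.36; x_2* = 5 + 0.5·194.36/6 = 21.1967.

x_2* = 21.1967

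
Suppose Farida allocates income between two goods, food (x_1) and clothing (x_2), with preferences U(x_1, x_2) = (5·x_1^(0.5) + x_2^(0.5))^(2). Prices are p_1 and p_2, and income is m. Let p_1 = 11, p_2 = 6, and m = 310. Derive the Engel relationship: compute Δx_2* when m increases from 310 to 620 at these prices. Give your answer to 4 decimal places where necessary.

MRS = MU_x_1/MU_x_2 = 5·(x_2/x_1)^(0.5). Set equal to p_1/p_2.
Solve for the ratio: x_2/x_1 = [(1/5)·p_1/p_2]^(2).
Substitute x_2 = (x_2/x_1)·x_1 into the budget: x_1* = m/(p_1 + p_2·(x_2/x_1)).
Numerically x_2/x_1 = 0.134444, so x_1* = 310/(11 + 6·0.134444) = 26.2564 and x_2* = 0.134444·26.2564 = 3.53.
At m' = 620: x_2* = 7.06. Change: 7.06 − 3.53 = 3.53.

Δx_2* = 3.53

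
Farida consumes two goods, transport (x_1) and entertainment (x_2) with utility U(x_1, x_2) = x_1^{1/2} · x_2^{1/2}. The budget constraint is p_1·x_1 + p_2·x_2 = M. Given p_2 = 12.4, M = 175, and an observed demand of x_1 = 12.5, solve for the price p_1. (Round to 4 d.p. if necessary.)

The MRS is x_2/x_1. Set MRS = p_1/p_2.
So 0.5·p_2·x_2 = 0.5·p_1·x_1; combined with the budget, a share 0.5 of income goes to x_1.
Demand: x_1*(p_1,p_2,M) = 0.5·M/p_1 and x_2* = 0.5·M/p_2.
Set x_1* = 12.5 in the demand function and solve for p_1: p_1 = 7.

p_1 = 7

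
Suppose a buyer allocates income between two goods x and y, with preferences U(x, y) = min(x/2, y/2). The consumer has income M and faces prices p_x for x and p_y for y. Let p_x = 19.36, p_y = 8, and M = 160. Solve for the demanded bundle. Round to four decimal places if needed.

Demand: x*(p_x,p_y,M) = 2·M/(2·p_x + 2·p_y), y* = 2·M/(2·p_x + 2·p_y).
Here 2·19.36 + 2·8 = 54.72, giving x* = 5.848 and y* = 5.848.

x* = 5.848, y* = 5.848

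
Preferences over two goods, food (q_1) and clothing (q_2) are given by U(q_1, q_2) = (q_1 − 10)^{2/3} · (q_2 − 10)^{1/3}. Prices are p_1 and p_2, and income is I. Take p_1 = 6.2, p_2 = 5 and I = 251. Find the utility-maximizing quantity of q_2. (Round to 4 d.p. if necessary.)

q_2* = 19.2667

Let q_1' = q_1−10, q_2' = q_2−10. MRS = 2·q_2'/q_1' = p_1/p_2.
After buying the subsistence bundle (10, 10), a share 2/3 of the remaining income goes to q_1: q_1* = 10 + 2/3·(I − 10p_1 − 10p_2)/p_1.
Discretionary income = 251 − 10·6.2 − 10·5 = 139; q_2* = 10 + 1/3·139/5 = 19.2667.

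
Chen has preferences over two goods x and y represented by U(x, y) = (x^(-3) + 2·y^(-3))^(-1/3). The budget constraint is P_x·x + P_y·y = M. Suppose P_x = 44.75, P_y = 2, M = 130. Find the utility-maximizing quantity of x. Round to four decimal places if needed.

MU_x ∝ x^(-4), MU_y ∝ 2·y^(-4), so MRS = (1/2)·(y/x)^(4) = P_x/P_y.
Solve for the ratio: y/x = [2·P_x/P_y]^(0.25).
Substitute y = (y/x)·x into the budget: x* = M/(P_x + P_y·(y/x)).
Numerically y/x = 2.586415, so x* = 130/(44.75 + 2·2.586415) = 2.604.

x* = 2.604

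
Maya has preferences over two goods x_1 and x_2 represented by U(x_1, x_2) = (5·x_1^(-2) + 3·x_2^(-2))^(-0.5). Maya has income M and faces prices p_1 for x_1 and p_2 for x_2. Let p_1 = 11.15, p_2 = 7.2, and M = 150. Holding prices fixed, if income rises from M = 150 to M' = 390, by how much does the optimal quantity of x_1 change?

Δx_1* = 13.2044

MU_x_1 ∝ 5·x_1^(-3), MU_x_2 ∝ 3·x_2^(-3), so MRS = (5/3)·(x_2/x_1)^(3) = p_1/p_2.
Solve for the ratio: x_2/x_1 = [(3/5)·p_1/p_2]^(1/3).
Substitute x_2 = (x_2/x_1)·x_1 into the budget: x_1* = M/(p_1 + p_2·(x_2/x_1)).
Numerically x_2/x_1 = 0.975808, so x_1* = 150/(11.15 + 7.2·0.975808) = 8.2527.
At M' = 390: x_1* = 21.4571. Change: 21.4571 − 8.2527 = 13.2044.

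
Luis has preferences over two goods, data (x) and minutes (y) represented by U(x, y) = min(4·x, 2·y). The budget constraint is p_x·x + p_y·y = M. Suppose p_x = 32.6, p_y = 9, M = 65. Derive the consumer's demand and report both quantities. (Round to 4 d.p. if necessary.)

With perfect complements, no substitution: consume in ratio x:y = 2:4.
Budget: p_x·x + p_y·2·x = M, so (2·p_x + 4·p_y)·x = 2·M.
Demand: x*(p_x,p_y,M) = 2·M/(2·p_x + 4·p_y), y* = 4·M/(2·p_x + 4·p_y).
Here 2·32.6 + 4·9 = 101.2, giving x* = 1.2846 and y* = 2.5692.

x* = 1.2846, y* = 2.5692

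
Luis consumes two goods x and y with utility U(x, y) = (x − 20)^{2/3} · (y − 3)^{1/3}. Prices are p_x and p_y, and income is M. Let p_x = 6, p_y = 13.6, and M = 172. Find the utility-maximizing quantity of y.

y* = 3.2745

After buying the subsistence bundle (20, 3), a share 2/3 of the remaining income goes to x: x* = 20 + 2/3·(M − 20p_x − 3p_y)/p_x.
Discretionary income = 172 − 20·6 − 3·13.6 = 11.2; y* = 3 + 1/3·11.2/13.6 = 3.2745.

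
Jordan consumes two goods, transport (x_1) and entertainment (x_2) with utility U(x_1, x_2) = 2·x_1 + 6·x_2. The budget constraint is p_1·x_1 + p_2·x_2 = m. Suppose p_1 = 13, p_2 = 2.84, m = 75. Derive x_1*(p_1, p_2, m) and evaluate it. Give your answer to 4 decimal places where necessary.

x_2 gives more utility per dollar, so spend all income on x_2: x_2* = m/p_2, x_1* = 0.
Numerically: x_1* = 0, x_2* = 26.4085.

x_1* = 0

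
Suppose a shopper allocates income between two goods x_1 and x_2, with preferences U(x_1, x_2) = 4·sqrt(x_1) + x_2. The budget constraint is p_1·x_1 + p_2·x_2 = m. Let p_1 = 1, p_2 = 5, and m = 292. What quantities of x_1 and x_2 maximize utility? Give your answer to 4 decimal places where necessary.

x_1* = 100, x_2* = 38.4

MU_x_1 = 2/√x_1, MU_x_2 = 1. Tangency: 2/√x_1 = p_1/p_2.
Thus x_1* = (2·p_2/p_1)² — independent of m — with the rest of income spent on x_2.
Plugging in: x_1* = (2·5/1)² = 100, x_2* = 38.4.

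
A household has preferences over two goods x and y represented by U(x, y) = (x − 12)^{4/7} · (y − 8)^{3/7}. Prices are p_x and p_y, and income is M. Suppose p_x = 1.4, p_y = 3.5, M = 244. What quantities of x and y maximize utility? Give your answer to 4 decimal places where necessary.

This is Cobb-Douglas in (x−12, y−8): tangency gives 4/7·p_y·(y−8) = 3/7·p_x·(x−12).
Substituting into the budget: x* = 12 + 4/7·(M − 12·p_x − 8·p_y)/p_x, and y* = 8 + 3/7·(…)/p_y.
Discretionary income = 244 − 12·1.4 − 8·3.5 = 199.2; x* = 12 + 4/7·199.2/1.4 = 93.3061; y* = 8 + 3/7·199.2/3.5 = 32.3918.

x* = 93.3061, y* = 32.3918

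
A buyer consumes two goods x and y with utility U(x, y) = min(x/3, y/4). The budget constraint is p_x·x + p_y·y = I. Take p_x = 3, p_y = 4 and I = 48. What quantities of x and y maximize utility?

Leontief preferences: the optimum is at the kink where x/3 = y/4, i.e. y = (4/3)·x.
Budget: p_x·x + p_y·(4/3)·x = I, so (3·p_x + 4·p_y)·x = 3·I.
Demand: x*(p_x,p_y,I) = 3·I/(3·p_x + 4·p_y), y* = 4·I/(3·p_x + 4·p_y).
Here 3·3 + 4·4 = 25, giving x* = 5.76 and y* = 7.68.

x* = 5.76, y* = 7.68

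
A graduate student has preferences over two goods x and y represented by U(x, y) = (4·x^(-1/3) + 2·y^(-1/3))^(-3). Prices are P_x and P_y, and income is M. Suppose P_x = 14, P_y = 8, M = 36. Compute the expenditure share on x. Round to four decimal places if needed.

share on x = 0.6592

From the CES first-order condition, 2·(y/x)^(4/3) = P_x/P_y.
Solve for the ratio: y/x = [(1/2)·P_x/P_y]^(0.75).
Substitute y = (y/x)·x into the budget: x* = M/(P_x + P_y·(y/x)).
Numerically y/x = 0.904703, so x* = 36/(14 + 8·0.904703) = 1.6951 and y* = 0.904703·1.6951 = 1.5336.
Expenditure on x: 14·1.6951 = 23.7315; share = 0.6592.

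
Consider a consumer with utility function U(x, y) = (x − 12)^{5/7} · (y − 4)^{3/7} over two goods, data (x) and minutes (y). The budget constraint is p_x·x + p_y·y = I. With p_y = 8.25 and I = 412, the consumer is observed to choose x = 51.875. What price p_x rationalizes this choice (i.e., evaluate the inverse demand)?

Let x' = x−12, y' = y−4. MRS = (5/3)·y'/x' = p_x/p_y.
Substituting into the budget: x* = 12 + 0.625·(I − 12·p_x − 4·p_y)/p_x, and y* = 4 + 0.375·(…)/p_y.
Set x* = 51.875 in the demand function and solve for p_x: p_x = 5.

p_x = 5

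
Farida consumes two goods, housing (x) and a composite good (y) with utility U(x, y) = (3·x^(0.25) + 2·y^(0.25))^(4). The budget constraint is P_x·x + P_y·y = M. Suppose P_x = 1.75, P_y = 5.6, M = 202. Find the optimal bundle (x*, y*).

From the CES first-order condition, (3/2)·(y/x)^(0.75) = P_x/P_y.
Hence y/x = ((2/3)·P_x/P_y)^(1/(0.75)), i.e. raised to the 4/3 power.
Substitute y = (y/x)·x into the budget: x* = M/(P_x + P_y·(y/x)).
Numerically y/x = 0.123503, so x* = 202/(1.75 + 5.6·0.123503) = 82.732 and y* = 0.123503·82.732 = 10.2177.

x* = 82.732, y* = 10.2177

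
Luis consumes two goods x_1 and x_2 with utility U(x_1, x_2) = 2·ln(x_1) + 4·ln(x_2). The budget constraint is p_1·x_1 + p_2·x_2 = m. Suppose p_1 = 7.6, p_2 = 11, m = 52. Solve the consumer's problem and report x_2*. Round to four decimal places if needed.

Demand: x_1*(p_1,p_2,m) = 1/3·m/p_1 and x_2* = 2/3·m/p_2.
At p_1=7.6, p_2=11, m=52: x_2* = 2/3·52/11 = 3.1515.

x_2* = 3.1515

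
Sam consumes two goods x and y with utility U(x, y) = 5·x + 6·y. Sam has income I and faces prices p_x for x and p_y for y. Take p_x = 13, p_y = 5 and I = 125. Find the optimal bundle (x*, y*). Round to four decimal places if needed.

y gives more utility per dollar, so spend all income on y: y* = I/p_y, x* = 0.
Numerically: x* = 0, y* = 25.

x* = 0, y* = 25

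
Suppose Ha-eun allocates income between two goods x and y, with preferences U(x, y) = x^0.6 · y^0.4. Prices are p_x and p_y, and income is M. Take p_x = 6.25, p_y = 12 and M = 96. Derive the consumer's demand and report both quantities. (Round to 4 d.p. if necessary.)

Demand: x*(p_x,p_y,M) = 0.6·M/p_x and y* = 0.4·M/p_y.
At p_x=6.25, p_y=12, M=96: x* = 0.6·96/6.25 = 9.216, y* = 3.2.

x* = 9.216, y* = 3.2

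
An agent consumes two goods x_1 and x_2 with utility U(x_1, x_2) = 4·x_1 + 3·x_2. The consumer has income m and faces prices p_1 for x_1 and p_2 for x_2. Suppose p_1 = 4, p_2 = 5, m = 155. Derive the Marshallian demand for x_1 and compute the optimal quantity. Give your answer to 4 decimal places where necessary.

Linear utility — the consumer picks whichever good has higher MU/price: 4/4 = 1 vs 3/5 = 0.6.
x_1 gives more utility per dollar, so spend all income on x_1: x_1* = m/p_1, x_2* = 0.
Numerically: x_1* = 38.75, x_2* = 0.

x_1* = 38.75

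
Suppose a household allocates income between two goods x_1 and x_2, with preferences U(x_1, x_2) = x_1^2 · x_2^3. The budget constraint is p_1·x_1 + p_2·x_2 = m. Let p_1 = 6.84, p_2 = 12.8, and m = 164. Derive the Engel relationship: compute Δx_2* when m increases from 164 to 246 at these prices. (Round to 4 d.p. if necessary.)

Δx_2* = 3.8438

MU_x_1/MU_x_2 = (2·x_2)/(3·x_1); tangency sets this equal to p_1/p_2.
Rearranging, p_2·x_2 = (3/2)·p_1·x_1. Substituting into the budget gives p_1·x_1·(1 + (3/2)) = m.
Demand: x_1*(p_1,p_2,m) = 0.4·m/p_1 and x_2* = 0.6·m/p_2.
At p_1=6.84, p_2=12.8, m=164: x_2* = 0.6·164/12.8 = 7.6875.
At m' = 246: x_2* = 11.5312. Change: 11.5312 − 7.6875 = 3.8438.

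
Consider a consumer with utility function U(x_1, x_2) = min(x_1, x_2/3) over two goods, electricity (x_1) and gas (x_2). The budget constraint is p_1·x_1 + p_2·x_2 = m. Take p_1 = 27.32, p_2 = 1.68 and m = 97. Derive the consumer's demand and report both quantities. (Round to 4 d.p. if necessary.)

x_1* = 2.9975, x_2* = 8.9926

With perfect complements, no substitution: consume in ratio x_1:x_2 = 1:3.
Budget: p_1·x_1 + p_2·3·x_1 = m, so (p_1 + 3·p_2)·x_1 = m.
Demand: x_1*(p_1,p_2,m) = m/(p_1 + 3·p_2), x_2* = 3·m/(p_1 + 3·p_2).
Here 27.32 + 3·1.68 = 32.36, giving x_1* = 2.9975 and x_2* = 8.9926.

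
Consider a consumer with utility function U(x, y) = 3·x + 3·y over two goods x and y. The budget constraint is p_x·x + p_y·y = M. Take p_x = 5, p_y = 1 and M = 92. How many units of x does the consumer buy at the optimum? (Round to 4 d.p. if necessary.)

x* = 0

Perfect substitutes: compare marginal utility per dollar. 3/p_x vs 3/p_y → 0.6 vs 3.
y gives more utility per dollar, so spend all income on y: y* = M/p_y, x* = 0.
Numerically: x* = 0, y* = 92.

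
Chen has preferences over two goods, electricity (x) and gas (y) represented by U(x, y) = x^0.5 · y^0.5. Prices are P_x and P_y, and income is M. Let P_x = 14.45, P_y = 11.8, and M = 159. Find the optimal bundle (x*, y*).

The MRS is y/x. Set MRS = P_x/P_y.
So 0.5·P_y·y = 0.5·P_x·x; combined with the budget, a share 0.5 of income goes to x.
Demand: x*(P_x,P_y,M) = 0.5·M/P_x and y* = 0.5·M/P_y.
At P_x=14.45, P_y=11.8, M=159: x* = 0.5·159/14.45 = 5.5017, y* = 6.7373.

x* = 5.5017, y* = 6.7373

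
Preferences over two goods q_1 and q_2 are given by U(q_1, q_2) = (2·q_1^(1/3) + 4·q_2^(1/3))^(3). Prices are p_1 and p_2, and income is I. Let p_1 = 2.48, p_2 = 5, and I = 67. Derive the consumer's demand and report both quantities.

q_1* = 9.0295, q_2* = 8.9214

From the CES first-order condition, (1/2)·(q_2/q_1)^(2/3) = p_1/p_2.
Solve for the ratio: q_2/q_1 = [2·p_1/p_2]^(1.5).
Substitute q_2 = (q_2/q_1)·q_1 into the budget: q_1* = I/(p_1 + p_2·(q_2/q_1)).
Numerically q_2/q_1 = 0.988024, so q_1* = 67/(2.48 + 5·0.988024) = 9.0295 and q_2* = 0.988024·9.0295 = 8.9214.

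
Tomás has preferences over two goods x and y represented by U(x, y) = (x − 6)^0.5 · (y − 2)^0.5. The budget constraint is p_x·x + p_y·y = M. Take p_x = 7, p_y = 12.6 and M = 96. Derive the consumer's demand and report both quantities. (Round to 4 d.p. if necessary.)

x* = 8.0571, y* = 3.1429

Let x' = x−6, y' = y−2. MRS = y'/x' = p_x/p_y.
After buying the subsistence bundle (6, 2), a share 0.5 of the remaining income goes to x: x* = 6 + 0.5·(M − 6p_x − 2p_y)/p_x.
Discretionary income = 96 − 6·7 − 2·12.6 = 28.8; x* = 6 + 0.5·28.8/7 = 8.0571; y* = 2 + 0.5·28.8/12.6 = 3.1429.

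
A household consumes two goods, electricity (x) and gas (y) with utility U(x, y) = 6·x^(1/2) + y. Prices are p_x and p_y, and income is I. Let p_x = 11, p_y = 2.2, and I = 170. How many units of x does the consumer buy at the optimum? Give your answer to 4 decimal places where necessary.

Set MRS = p_x/p_y: 3·x^(−1/2) = p_x/p_y.
Thus x* = (3·p_y/p_x)² — independent of I — with the rest of income spent on y.
Plugging in: x* = (3·2.2/11)² = 0.36.

x* = 0.36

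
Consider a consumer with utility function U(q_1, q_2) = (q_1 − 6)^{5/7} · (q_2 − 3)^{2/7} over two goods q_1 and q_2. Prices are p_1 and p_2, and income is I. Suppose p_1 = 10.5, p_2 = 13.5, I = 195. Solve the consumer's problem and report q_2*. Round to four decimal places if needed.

q_2* = 4.9365

After buying the subsistence bundle (6, 3), a share 5/7 of the remaining income goes to q_1: q_1* = 6 + 5/7·(I − 6p_1 − 3p_2)/p_1.
Discretionary income = 195 − 6·10.5 − 3·13.5 = 91.5; q_2* = 3 + 2/7·91.5/13.5 = 4.9365.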